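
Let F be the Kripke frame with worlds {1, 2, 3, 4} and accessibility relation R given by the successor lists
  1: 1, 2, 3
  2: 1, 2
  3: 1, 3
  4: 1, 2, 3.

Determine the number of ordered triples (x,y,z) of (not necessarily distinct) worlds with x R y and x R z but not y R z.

Enumerating: (1,2,3), (1,3,2), (4,2,3), (4,3,2).

4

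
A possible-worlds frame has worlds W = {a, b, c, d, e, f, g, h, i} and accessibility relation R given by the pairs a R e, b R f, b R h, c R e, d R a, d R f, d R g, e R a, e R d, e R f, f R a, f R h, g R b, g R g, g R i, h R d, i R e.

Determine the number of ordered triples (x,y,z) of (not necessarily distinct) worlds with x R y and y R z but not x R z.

Enumerating: (a,e,a), (a,e,d), (a,e,f), (b,f,a), (b,h,d), (c,e,a), (c,e,d), (c,e,f), (d,a,e), (d,f,h), (d,g,b), (d,g,i), … and 14 more.
Total: 26.

26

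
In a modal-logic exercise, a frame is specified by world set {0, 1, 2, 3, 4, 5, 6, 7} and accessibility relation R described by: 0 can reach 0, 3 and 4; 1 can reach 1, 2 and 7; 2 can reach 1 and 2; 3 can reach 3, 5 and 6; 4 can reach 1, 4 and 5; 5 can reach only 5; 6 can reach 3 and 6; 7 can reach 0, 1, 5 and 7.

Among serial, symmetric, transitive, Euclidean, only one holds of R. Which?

Serial: yes — every world has a successor (e.g. 0 R 0).
Symmetric: no — 0 R 3 but not 3 R 0.
Transitive: no — 0 R 3 and 3 R 5, but not 0 R 5.
Euclidean: no — 0 R 3 and 0 R 4, but not 3 R 4.
Only serial holds.

serial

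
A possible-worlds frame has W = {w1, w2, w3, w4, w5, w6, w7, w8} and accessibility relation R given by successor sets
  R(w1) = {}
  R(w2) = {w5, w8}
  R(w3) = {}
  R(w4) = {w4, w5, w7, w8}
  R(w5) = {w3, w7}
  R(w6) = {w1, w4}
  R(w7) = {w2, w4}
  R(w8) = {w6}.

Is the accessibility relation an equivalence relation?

No

Reflexive: no — w1 is not related to itself.
Symmetric: no — w2 R w5 but not w5 R w2.
Transitive: no — w2 R w5 and w5 R w3, but not w2 R w3.
So R is not an equivalence relation.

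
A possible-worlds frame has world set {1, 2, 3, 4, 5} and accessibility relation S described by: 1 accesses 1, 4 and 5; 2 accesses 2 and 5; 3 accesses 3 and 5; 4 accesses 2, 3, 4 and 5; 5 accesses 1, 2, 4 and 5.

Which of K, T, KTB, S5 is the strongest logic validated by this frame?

Reflexive (axiom T): yes — every world is S-related to itself.
Symmetric (axiom B): no — 1 S 4 but not 4 S 1.
Euclidean (axiom 5): no — 4 S 2 and 4 S 3, but not 2 S 3.
So F validates K, T; KTB would additionally require S to be symmetric. The strongest is T.

T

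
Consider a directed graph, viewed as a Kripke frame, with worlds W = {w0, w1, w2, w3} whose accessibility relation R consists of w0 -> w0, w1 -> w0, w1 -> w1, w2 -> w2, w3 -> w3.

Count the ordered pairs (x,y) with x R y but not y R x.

1

Enumerating: (w1,w0).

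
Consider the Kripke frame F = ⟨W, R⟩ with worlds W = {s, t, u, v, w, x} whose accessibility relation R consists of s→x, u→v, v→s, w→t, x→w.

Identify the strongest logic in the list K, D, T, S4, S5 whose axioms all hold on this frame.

K

Serial (axiom D): no — t has no R-successor.
Reflexive (axiom T): no — s is not related to itself.
Transitive (axiom 4): no — s R x and x R w, but not s R w.
Euclidean (axiom 5): no — s R x and s R x, but not x R x.
So F validates K; D would additionally require R to be serial. The strongest is K.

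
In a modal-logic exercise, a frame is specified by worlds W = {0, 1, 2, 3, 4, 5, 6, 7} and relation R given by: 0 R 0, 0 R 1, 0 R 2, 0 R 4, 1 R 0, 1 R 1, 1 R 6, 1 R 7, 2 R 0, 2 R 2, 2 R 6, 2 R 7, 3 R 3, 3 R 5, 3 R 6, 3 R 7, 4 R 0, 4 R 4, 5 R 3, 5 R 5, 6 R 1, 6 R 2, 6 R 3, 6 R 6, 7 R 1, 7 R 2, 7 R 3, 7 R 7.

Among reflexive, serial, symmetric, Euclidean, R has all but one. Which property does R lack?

Reflexive: yes — every world is R-related to itself.
Serial: yes — every world has a successor (e.g. 0 R 0).
Symmetric: yes — every pair in R has its reverse in R.
Euclidean: no — 0 R 1 and 0 R 2, but not 1 R 2.
Only Euclidean fails.

Euclidean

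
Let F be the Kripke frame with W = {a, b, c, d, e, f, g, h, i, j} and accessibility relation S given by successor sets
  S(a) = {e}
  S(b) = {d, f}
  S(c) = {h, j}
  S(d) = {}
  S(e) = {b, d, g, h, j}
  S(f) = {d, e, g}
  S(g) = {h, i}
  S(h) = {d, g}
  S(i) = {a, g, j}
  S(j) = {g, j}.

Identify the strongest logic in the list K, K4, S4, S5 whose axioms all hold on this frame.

K

Transitive (axiom 4): no — a S e and e S b, but not a S b.
Reflexive (axiom T): no — a is not related to itself.
Euclidean (axiom 5): no — b S d and b S f, but not d S f.
So F validates K; K4 would additionally require S to be transitive. The strongest is K.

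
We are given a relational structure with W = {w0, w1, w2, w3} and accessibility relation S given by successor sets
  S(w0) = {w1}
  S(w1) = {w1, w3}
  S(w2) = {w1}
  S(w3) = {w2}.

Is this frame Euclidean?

No

Euclidean: no — w1 S w3 and w1 S w1, but not w3 S w1.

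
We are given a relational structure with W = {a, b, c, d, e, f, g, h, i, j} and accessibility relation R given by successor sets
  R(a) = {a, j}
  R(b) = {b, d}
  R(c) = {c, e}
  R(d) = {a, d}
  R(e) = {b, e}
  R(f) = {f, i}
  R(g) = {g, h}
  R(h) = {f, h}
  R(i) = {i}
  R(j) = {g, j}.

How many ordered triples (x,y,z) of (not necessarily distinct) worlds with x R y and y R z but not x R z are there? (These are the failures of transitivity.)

Enumerating: (a,j,g), (b,d,a), (c,e,b), (d,a,j), (e,b,d), (g,h,f), (h,f,i), (j,g,h).

8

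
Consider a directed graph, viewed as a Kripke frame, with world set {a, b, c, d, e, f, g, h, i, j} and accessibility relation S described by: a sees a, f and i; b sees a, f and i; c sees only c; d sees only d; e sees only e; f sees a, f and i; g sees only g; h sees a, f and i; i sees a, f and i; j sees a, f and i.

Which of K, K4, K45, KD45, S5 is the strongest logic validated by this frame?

Transitive (axiom 4): yes — every two-step S-path is closed by a direct edge.
Euclidean (axiom 5): yes — any two successors of a common world are S-related.
Serial (axiom D): yes — every world has a successor (e.g. a S a).
Reflexive (axiom T): no — b is not related to itself.
So F validates K, K4, K45, KD45; S5 would additionally require S to be reflexive. The strongest is KD45.

KD45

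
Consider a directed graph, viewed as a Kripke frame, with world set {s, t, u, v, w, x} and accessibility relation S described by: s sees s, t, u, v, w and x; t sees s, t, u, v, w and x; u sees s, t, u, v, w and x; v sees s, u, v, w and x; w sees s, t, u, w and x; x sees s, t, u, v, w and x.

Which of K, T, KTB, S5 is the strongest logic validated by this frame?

T

Reflexive (axiom T): yes — every world is S-related to itself.
Symmetric (axiom B): no — t S v but not v S t.
Euclidean (axiom 5): no — s S v and s S t, but not v S t.
So F validates K, T; KTB would additionally require S to be symmetric. The strongest is T.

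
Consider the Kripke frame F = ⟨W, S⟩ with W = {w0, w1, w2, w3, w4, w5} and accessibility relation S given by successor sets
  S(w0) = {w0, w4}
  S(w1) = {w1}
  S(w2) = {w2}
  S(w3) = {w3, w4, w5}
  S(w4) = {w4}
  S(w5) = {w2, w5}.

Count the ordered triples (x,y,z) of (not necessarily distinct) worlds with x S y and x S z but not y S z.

6

Enumerating: (w0,w4,w0), (w3,w4,w3), (w3,w4,w5), (w3,w5,w3), (w3,w5,w4), (w5,w2,w5).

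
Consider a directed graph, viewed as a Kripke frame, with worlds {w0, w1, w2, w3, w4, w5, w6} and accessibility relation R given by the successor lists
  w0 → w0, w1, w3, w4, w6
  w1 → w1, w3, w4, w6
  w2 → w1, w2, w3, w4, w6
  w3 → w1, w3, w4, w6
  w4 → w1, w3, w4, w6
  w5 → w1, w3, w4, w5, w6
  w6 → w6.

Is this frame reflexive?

Reflexive: yes — every world is R-related to itself.

Yes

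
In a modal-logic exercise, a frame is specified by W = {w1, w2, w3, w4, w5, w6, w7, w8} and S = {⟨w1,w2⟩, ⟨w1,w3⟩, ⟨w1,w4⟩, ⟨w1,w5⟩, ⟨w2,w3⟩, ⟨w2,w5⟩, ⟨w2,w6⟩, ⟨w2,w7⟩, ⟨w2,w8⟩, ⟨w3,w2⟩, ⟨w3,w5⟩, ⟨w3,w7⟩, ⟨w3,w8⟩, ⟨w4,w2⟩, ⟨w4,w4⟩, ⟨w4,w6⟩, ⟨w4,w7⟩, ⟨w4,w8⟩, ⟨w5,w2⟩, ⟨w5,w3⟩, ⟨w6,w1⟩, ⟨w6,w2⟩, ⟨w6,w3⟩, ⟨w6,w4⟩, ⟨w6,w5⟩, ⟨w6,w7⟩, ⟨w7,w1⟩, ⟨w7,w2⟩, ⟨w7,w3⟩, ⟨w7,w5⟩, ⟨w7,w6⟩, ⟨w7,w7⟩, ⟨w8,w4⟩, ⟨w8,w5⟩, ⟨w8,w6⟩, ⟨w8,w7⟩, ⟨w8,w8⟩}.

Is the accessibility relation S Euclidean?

No

Euclidean: no — w1 S w2 and w1 S w4, but not w2 S w4.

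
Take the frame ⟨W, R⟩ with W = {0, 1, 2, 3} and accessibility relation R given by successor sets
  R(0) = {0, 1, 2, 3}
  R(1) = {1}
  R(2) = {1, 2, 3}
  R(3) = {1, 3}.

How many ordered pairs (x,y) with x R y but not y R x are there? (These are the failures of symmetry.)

6

Enumerating: (0,1), (0,2), (0,3), (2,1), (2,3), (3,1).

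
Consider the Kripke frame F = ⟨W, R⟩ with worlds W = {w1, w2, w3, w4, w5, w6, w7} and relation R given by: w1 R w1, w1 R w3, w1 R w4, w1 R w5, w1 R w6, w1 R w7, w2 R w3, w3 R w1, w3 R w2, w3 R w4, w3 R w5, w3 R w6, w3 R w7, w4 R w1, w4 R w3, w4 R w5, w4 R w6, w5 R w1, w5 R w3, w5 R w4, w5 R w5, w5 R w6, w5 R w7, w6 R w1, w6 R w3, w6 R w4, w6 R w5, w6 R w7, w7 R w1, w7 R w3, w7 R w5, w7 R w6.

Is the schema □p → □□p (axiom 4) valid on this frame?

No

Axiom 4 corresponds to the accessibility relation being transitive.
Transitive: no — w1 R w3 and w3 R w2, but not w1 R w2.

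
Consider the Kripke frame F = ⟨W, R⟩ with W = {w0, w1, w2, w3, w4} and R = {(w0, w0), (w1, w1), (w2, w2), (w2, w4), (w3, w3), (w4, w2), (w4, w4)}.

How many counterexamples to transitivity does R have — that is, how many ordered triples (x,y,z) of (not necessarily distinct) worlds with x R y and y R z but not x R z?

R is transitive; there are no such tuples.

0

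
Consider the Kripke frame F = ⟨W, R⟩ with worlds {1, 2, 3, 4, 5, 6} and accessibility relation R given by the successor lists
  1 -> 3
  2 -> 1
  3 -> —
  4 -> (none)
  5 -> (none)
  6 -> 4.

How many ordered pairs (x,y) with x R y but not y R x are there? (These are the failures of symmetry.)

3

Enumerating: (1,3), (2,1), (6,4).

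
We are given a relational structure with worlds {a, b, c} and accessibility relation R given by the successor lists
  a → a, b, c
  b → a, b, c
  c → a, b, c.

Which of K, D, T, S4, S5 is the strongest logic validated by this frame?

Serial (axiom D): yes — every world has a successor (e.g. a R a).
Reflexive (axiom T): yes — every world is R-related to itself.
Transitive (axiom 4): yes — every two-step R-path is closed by a direct edge.
Euclidean (axiom 5): yes — any two successors of a common world are R-related.
So F validates K, D, T, S4, S5. The strongest is S5.

S5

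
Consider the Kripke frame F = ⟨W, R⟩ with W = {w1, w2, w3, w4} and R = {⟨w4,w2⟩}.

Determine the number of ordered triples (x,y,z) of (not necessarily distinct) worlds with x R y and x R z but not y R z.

1

Enumerating: (w4,w2,w2).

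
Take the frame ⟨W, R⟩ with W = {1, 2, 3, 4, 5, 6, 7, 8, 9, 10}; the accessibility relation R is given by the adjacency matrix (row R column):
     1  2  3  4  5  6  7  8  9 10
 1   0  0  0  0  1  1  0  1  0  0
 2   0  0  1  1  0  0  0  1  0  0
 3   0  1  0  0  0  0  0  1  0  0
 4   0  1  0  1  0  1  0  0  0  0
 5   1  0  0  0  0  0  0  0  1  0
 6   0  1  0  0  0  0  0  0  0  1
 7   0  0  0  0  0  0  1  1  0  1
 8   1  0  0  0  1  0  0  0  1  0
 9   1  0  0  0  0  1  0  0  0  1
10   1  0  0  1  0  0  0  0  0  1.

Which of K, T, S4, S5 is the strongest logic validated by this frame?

Reflexive (axiom T): no — 1 is not related to itself.
Transitive (axiom 4): no — 1 R 5 and 5 R 9, but not 1 R 9.
Euclidean (axiom 5): no — 1 R 5 and 1 R 6, but not 5 R 6.
So F validates K; T would additionally require R to be reflexive. The strongest is K.

K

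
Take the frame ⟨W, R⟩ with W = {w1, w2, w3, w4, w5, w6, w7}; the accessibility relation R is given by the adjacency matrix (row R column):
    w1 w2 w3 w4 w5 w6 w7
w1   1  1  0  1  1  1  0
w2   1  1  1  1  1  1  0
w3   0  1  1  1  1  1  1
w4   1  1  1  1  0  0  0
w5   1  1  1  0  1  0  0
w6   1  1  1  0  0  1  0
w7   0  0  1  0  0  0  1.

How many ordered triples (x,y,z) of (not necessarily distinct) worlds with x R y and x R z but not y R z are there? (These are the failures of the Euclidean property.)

34

Enumerating: (w1,w4,w5), (w1,w4,w6), (w1,w5,w4), (w1,w5,w6), (w1,w6,w4), (w1,w6,w5), (w2,w1,w3), (w2,w3,w1), (w2,w4,w5), (w2,w4,w6), (w2,w5,w4), (w2,w5,w6), … and 22 more.
Total: 34.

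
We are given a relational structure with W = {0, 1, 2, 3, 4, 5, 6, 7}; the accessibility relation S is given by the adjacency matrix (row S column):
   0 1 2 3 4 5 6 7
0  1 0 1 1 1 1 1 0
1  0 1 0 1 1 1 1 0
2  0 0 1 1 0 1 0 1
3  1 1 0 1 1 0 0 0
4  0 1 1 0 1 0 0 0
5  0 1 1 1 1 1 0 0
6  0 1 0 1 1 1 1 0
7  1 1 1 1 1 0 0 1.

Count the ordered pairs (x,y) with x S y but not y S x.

16

Enumerating: (0,2), (0,4), (0,5), (0,6), (2,3), (3,4), (4,2), (5,3), (5,4), (6,3), (6,4), (6,5), (7,0), (7,1), (7,3), (7,4).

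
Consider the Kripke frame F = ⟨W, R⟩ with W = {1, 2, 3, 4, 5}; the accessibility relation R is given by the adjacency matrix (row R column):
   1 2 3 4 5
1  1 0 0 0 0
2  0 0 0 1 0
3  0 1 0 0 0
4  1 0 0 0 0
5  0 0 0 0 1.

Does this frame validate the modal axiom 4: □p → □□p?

Axiom 4 corresponds to the accessibility relation being transitive.
Transitive: no — 2 R 4 and 4 R 1, but not 2 R 1.

No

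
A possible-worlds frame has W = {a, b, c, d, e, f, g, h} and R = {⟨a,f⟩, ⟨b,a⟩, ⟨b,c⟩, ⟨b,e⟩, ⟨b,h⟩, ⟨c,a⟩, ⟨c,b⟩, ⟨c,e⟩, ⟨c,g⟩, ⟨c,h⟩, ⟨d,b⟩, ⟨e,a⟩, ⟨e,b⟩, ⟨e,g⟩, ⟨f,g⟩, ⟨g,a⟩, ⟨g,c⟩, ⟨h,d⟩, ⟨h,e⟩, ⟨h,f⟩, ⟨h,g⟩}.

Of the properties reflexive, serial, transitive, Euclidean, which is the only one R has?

serial

Reflexive: no — a is not related to itself.
Serial: yes — every world has a successor (e.g. a R f).
Transitive: no — a R f and f R g, but not a R g.
Euclidean: no — b R a and b R c, but not a R c.
Only serial holds.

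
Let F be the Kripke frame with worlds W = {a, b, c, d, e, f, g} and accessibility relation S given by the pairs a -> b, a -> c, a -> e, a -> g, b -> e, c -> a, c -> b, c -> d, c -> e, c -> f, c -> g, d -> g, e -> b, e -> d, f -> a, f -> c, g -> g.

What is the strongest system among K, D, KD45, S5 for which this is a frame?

Serial (axiom D): yes — every world has a successor (e.g. a S b).
Euclidean (axiom 5): no — a S b and a S c, but not b S c.
Transitive (axiom 4): no — a S c and c S d, but not a S d.
Reflexive (axiom T): no — a is not related to itself.
So F validates K, D; KD45 would additionally require S to be Euclidean and transitive. The strongest is D.

D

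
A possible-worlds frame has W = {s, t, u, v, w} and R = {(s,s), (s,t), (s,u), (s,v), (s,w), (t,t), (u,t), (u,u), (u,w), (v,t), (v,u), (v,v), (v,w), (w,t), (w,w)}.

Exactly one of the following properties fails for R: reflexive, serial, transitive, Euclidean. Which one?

Reflexive: yes — every world is R-related to itself.
Serial: yes — every world has a successor (e.g. s R s).
Transitive: yes — every two-step R-path is closed by a direct edge.
Euclidean: no — s R t and s R u, but not t R u.
Only Euclidean fails.

Euclidean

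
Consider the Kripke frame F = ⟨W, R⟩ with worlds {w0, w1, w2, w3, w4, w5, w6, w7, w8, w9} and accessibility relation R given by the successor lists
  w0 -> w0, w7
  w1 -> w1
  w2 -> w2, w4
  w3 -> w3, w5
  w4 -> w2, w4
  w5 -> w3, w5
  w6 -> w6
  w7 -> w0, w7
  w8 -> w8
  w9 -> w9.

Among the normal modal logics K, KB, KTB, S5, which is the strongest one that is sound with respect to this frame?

Symmetric (axiom B): yes — every pair in R has its reverse in R.
Reflexive (axiom T): yes — every world is R-related to itself.
Euclidean (axiom 5): yes — any two successors of a common world are R-related.
So F validates K, KB, KTB, S5. The strongest is S5.

S5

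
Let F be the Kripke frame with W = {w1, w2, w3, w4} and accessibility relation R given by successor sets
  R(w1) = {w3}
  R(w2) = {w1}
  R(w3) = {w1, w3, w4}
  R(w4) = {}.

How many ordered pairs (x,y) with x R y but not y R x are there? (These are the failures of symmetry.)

Enumerating: (w2,w1), (w3,w4).

2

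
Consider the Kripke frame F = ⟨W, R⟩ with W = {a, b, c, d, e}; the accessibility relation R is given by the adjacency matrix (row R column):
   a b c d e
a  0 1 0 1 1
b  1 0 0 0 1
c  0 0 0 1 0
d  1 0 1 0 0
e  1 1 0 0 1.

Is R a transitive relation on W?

No

Transitive: no — a R d and d R c, but not a R c.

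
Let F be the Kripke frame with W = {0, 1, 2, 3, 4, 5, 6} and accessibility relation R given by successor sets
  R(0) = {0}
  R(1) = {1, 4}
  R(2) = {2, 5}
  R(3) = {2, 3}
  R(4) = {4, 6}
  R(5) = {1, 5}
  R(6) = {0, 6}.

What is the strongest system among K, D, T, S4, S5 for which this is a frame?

Serial (axiom D): yes — every world has a successor (e.g. 0 R 0).
Reflexive (axiom T): yes — every world is R-related to itself.
Transitive (axiom 4): no — 1 R 4 and 4 R 6, but not 1 R 6.
Euclidean (axiom 5): no — 1 R 4 and 1 R 1, but not 4 R 1.
So F validates K, D, T; S4 would additionally require R to be transitive. The strongest is T.

T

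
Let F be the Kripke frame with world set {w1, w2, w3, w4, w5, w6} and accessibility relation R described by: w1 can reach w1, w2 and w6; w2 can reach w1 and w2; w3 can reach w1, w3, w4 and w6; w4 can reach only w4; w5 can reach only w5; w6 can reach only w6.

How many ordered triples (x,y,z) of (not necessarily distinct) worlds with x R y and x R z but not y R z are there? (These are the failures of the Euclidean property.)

Enumerating: (w1,w2,w6), (w1,w6,w1), (w1,w6,w2), (w3,w1,w3), (w3,w1,w4), (w3,w4,w1), (w3,w4,w3), (w3,w4,w6), (w3,w6,w1), (w3,w6,w3), (w3,w6,w4).

11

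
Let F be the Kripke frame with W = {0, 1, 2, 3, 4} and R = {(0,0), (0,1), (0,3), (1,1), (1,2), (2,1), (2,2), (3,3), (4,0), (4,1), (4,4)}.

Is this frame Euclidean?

No

Euclidean: no — 0 R 1 and 0 R 3, but not 1 R 3.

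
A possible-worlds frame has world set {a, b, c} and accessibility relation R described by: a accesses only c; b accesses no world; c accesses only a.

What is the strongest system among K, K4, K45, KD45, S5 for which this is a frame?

Transitive (axiom 4): no — a R c and c R a, but not a R a.
Euclidean (axiom 5): no — a R c and a R c, but not c R c.
Serial (axiom D): no — b has no R-successor.
Reflexive (axiom T): no — a is not related to itself.
So F validates K; K4 would additionally require R to be transitive. The strongest is K.

K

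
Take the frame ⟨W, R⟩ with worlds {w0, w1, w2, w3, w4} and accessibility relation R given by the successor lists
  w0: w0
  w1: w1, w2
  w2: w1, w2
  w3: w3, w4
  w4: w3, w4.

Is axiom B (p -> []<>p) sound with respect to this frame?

By correspondence theory, B is valid on a frame iff R is symmetric.
Symmetric: yes — every pair in R has its reverse in R.

Yes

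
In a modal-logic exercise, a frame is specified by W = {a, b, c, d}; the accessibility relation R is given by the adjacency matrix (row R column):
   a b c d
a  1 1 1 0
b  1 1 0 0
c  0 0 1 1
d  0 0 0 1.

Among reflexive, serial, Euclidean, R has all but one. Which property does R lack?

Euclidean

Reflexive: yes — every world is R-related to itself.
Serial: yes — every world has a successor (e.g. a R a).
Euclidean: no — a R b and a R c, but not b R c.
Only Euclidean fails.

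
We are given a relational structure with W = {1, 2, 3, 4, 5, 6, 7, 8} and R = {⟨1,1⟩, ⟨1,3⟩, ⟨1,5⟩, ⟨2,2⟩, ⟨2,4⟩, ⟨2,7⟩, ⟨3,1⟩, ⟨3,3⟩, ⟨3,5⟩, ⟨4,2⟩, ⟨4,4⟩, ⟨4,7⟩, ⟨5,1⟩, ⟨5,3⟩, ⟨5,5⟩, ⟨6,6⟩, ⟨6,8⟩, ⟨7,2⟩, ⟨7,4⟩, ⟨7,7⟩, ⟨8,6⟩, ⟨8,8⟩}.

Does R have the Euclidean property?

Euclidean: yes — any two successors of a common world are R-related.

Yes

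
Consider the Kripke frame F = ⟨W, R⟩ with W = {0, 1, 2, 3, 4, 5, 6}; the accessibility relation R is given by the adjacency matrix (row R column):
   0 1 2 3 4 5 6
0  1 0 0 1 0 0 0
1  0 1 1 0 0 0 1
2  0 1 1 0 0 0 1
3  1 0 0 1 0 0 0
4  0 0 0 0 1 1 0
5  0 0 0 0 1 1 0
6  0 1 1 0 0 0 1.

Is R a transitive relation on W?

Transitive: yes — every two-step R-path is closed by a direct edge.

Yes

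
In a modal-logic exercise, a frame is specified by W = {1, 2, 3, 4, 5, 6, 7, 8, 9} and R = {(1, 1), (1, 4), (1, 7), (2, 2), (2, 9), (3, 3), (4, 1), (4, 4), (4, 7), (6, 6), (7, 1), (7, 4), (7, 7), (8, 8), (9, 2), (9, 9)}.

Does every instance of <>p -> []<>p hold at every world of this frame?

By correspondence theory, 5 is valid on a frame iff R is Euclidean.
Euclidean: yes — any two successors of a common world are R-related.

Yes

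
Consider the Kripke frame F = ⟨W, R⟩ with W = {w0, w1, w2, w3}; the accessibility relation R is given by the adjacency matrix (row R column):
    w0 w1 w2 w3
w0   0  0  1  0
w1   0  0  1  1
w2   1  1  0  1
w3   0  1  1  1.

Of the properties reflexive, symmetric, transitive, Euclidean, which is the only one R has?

symmetric

Reflexive: no — w0 is not related to itself.
Symmetric: yes — every pair in R has its reverse in R.
Transitive: no — w0 R w2 and w2 R w1, but not w0 R w1.
Euclidean: no — w2 R w0 and w2 R w1, but not w0 R w1.
Only symmetric holds.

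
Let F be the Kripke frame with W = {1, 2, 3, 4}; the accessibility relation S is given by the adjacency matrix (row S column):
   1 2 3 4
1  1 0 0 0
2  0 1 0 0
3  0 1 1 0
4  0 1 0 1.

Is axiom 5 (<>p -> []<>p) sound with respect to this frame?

No

By correspondence theory, 5 is valid on a frame iff S is Euclidean.
Euclidean: no — 3 S 2 and 3 S 3, but not 2 S 3.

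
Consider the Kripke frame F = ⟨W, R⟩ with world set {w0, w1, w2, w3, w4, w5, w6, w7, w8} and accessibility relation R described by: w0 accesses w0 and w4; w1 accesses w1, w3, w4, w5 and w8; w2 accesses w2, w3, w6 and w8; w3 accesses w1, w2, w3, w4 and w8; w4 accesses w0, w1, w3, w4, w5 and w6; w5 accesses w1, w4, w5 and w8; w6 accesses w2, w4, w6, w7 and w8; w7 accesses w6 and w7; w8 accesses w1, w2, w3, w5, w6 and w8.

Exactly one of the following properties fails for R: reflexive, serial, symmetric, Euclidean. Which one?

Reflexive: yes — every world is R-related to itself.
Serial: yes — every world has a successor (e.g. w0 R w0).
Symmetric: yes — every pair in R has its reverse in R.
Euclidean: no — w1 R w3 and w1 R w5, but not w3 R w5.
Only Euclidean fails.

Euclidean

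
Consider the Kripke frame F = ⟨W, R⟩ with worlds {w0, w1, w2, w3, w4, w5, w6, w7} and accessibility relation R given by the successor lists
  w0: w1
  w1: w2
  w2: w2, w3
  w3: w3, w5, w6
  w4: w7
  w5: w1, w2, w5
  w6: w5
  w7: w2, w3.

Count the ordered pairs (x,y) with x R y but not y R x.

11

Enumerating: (w0,w1), (w1,w2), (w2,w3), (w3,w5), (w3,w6), (w4,w7), (w5,w1), (w5,w2), (w6,w5), (w7,w2), (w7,w3).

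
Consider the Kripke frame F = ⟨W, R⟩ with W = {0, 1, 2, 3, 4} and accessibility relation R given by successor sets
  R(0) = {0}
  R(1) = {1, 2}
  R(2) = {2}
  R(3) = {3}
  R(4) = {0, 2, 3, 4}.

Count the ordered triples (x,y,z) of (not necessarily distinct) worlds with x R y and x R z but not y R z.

Enumerating: (1,2,1), (4,0,2), (4,0,3), (4,0,4), (4,2,0), (4,2,3), (4,2,4), (4,3,0), (4,3,2), (4,3,4).

10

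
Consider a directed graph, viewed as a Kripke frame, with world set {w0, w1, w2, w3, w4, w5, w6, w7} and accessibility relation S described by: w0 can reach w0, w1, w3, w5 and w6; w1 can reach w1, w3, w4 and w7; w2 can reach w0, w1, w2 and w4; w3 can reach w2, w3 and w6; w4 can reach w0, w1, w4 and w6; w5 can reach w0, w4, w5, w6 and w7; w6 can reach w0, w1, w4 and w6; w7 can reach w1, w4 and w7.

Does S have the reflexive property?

Yes

Reflexive: yes — every world is S-related to itself.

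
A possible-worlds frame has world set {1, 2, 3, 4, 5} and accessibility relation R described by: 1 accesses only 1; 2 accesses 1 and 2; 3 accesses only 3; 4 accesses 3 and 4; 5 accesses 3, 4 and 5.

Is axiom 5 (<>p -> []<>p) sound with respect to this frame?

By correspondence theory, 5 is valid on a frame iff R is Euclidean.
Euclidean: no — 5 R 3 and 5 R 4, but not 3 R 4.

No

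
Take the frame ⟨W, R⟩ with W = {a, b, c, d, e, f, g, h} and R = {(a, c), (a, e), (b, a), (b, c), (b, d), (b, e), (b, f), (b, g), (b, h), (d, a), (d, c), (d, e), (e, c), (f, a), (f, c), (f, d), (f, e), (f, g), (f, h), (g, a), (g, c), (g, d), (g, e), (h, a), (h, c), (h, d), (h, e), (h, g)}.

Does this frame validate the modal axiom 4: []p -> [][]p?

Yes

By correspondence theory, 4 is valid on a frame iff R is transitive.
Transitive: yes — every two-step R-path is closed by a direct edge.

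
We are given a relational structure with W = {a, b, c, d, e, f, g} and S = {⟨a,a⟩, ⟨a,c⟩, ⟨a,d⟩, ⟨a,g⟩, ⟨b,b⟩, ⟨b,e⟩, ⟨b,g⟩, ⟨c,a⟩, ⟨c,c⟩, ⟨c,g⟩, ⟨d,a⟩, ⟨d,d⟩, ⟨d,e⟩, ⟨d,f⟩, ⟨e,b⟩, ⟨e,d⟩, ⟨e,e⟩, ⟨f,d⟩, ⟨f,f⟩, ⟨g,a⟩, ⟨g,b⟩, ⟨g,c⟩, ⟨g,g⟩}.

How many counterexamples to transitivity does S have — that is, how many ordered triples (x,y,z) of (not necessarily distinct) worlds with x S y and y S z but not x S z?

18

Enumerating: (a,d,e), (a,d,f), (a,g,b), (b,e,d), (b,g,a), (b,g,c), (c,a,d), (c,g,b), (d,a,c), (d,a,g), (d,e,b), (e,b,g), (e,d,a), (e,d,f), (f,d,a), (f,d,e), (g,a,d), (g,b,e).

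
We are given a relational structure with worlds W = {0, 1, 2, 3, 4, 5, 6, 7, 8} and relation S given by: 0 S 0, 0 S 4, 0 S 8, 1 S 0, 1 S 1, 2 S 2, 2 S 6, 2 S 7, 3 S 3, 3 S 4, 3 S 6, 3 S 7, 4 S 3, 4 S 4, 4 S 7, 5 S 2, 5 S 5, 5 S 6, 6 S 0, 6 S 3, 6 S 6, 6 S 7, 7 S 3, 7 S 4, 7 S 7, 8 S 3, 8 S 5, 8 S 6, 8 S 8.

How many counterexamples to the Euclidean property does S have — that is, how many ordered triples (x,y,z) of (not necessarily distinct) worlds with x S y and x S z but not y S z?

Enumerating: (0,4,0), (0,4,8), (0,8,0), (0,8,4), (1,0,1), (2,6,2), (2,7,2), (2,7,6), (3,4,6), (3,6,4), (3,7,6), (5,2,5), … and 14 more.
Total: 26.

26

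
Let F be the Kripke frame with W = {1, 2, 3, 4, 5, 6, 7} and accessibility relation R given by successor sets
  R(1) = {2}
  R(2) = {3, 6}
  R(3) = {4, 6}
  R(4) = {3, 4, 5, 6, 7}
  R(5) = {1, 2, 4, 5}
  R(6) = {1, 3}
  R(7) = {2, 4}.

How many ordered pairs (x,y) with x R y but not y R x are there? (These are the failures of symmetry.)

Enumerating: (1,2), (2,3), (2,6), (4,6), (5,1), (5,2), (6,1), (7,2).

8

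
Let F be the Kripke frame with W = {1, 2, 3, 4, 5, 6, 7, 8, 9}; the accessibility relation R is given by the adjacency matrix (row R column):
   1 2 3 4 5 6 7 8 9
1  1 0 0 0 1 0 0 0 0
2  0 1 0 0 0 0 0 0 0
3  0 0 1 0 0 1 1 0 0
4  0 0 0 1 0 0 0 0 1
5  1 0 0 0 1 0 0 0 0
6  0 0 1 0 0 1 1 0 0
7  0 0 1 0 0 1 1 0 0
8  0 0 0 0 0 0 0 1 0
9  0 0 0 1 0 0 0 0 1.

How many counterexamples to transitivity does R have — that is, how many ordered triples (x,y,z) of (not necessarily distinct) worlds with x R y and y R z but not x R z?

0

R is transitive; there are no such tuples.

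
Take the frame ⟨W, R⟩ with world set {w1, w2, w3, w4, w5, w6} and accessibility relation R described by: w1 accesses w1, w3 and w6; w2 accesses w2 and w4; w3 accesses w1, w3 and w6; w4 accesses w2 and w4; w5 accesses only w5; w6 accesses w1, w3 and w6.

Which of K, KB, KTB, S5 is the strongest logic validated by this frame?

Symmetric (axiom B): yes — every pair in R has its reverse in R.
Reflexive (axiom T): yes — every world is R-related to itself.
Euclidean (axiom 5): yes — any two successors of a common world are R-related.
So F validates K, KB, KTB, S5. The strongest is S5.

S5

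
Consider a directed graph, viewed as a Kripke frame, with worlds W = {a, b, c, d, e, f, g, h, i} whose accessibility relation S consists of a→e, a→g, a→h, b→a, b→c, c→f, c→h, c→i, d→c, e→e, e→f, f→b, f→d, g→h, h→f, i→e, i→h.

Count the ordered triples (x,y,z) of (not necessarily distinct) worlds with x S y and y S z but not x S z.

Enumerating: (a,e,f), (a,h,f), (b,a,e), (b,a,g), (b,a,h), (b,c,f), (b,c,h), (b,c,i), (c,f,b), (c,f,d), (c,i,e), (d,c,f), … and 12 more.
Total: 24.

24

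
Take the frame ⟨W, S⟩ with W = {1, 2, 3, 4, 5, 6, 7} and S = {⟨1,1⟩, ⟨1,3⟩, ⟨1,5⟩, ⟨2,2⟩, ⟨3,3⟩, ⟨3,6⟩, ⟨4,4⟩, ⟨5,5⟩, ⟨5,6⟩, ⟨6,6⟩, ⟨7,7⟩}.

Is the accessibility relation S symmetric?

Symmetric: no — 1 S 3 but not 3 S 1.

No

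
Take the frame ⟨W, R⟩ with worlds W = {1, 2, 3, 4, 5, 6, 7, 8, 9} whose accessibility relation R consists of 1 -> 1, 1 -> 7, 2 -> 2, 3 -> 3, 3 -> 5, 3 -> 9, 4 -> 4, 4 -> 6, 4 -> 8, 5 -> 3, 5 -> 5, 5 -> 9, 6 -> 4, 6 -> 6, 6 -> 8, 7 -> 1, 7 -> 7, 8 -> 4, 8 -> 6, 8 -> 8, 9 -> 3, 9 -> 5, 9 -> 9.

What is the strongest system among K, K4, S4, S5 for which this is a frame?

S5

Transitive (axiom 4): yes — every two-step R-path is closed by a direct edge.
Reflexive (axiom T): yes — every world is R-related to itself.
Euclidean (axiom 5): yes — any two successors of a common world are R-related.
So F validates K, K4, S4, S5. The strongest is S5.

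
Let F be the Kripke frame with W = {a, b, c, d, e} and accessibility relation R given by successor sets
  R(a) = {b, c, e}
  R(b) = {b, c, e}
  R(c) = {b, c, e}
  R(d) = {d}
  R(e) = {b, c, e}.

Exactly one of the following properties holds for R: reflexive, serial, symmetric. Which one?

serial

Reflexive: no — a is not related to itself.
Serial: yes — every world has a successor (e.g. a R b).
Symmetric: no — a R b but not b R a.
Only serial holds.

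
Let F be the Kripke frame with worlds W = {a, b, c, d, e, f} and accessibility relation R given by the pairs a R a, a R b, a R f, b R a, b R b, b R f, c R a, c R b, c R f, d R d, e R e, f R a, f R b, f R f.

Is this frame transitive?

Yes

Transitive: yes — every two-step R-path is closed by a direct edge.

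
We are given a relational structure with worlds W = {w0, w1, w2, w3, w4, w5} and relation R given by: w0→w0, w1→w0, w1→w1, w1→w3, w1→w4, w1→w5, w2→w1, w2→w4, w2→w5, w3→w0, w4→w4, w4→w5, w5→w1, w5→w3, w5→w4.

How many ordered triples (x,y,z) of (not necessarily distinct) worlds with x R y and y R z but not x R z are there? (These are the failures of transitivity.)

Enumerating: (w2,w1,w0), (w2,w1,w3), (w2,w5,w3), (w4,w5,w1), (w4,w5,w3), (w5,w1,w0), (w5,w1,w5), (w5,w3,w0), (w5,w4,w5).

9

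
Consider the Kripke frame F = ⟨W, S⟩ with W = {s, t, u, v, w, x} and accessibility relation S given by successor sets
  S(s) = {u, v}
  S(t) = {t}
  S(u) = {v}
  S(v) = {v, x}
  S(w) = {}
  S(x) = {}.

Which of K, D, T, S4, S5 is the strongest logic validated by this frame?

K

Serial (axiom D): no — w has no S-successor.
Reflexive (axiom T): no — s is not related to itself.
Transitive (axiom 4): no — s S v and v S x, but not s S x.
Euclidean (axiom 5): no — s S v and s S u, but not v S u.
So F validates K; D would additionally require S to be serial. The strongest is K.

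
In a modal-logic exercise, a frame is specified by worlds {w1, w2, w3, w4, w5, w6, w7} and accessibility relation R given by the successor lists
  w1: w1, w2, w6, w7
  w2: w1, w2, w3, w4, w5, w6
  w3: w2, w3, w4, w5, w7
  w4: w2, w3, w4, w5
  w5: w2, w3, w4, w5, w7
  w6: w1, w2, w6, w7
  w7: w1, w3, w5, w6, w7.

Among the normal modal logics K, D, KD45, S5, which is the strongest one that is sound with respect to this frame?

Serial (axiom D): yes — every world has a successor (e.g. w1 R w1).
Euclidean (axiom 5): no — w1 R w2 and w1 R w7, but not w2 R w7.
Transitive (axiom 4): no — w1 R w2 and w2 R w3, but not w1 R w3.
Reflexive (axiom T): yes — every world is R-related to itself.
So F validates K, D; KD45 would additionally require R to be Euclidean and transitive. The strongest is D.

D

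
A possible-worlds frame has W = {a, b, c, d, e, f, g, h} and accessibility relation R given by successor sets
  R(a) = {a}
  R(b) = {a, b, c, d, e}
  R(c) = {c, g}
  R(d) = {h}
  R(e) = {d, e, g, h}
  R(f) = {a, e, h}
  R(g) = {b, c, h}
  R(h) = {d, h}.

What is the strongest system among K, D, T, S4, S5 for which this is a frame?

D

Serial (axiom D): yes — every world has a successor (e.g. a R a).
Reflexive (axiom T): no — d is not related to itself.
Transitive (axiom 4): no — b R c and c R g, but not b R g.
Euclidean (axiom 5): no — b R a and b R c, but not a R c.
So F validates K, D; T would additionally require R to be reflexive. The strongest is D.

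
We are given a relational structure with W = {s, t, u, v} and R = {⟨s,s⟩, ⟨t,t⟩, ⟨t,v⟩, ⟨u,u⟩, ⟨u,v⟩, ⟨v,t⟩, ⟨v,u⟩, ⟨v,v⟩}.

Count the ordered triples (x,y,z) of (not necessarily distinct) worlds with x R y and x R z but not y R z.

Enumerating: (v,t,u), (v,u,t).

2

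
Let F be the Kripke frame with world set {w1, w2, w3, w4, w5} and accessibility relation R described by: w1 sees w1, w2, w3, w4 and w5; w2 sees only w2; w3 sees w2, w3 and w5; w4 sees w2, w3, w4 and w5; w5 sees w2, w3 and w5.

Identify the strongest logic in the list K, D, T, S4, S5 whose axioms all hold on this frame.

Serial (axiom D): yes — every world has a successor (e.g. w1 R w1).
Reflexive (axiom T): yes — every world is R-related to itself.
Transitive (axiom 4): yes — every two-step R-path is closed by a direct edge.
Euclidean (axiom 5): no — w1 R w2 and w1 R w3, but not w2 R w3.
So F validates K, D, T, S4; S5 would additionally require R to be Euclidean. The strongest is S4.

S4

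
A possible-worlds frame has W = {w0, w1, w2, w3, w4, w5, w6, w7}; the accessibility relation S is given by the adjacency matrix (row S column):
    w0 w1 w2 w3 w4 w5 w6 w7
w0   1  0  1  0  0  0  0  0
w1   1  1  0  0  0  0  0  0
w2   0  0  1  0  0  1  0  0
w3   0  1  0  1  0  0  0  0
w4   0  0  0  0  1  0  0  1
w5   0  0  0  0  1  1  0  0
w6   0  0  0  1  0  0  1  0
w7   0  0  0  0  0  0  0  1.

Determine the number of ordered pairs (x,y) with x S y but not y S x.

7

Enumerating: (w0,w2), (w1,w0), (w2,w5), (w3,w1), (w4,w7), (w5,w4), (w6,w3).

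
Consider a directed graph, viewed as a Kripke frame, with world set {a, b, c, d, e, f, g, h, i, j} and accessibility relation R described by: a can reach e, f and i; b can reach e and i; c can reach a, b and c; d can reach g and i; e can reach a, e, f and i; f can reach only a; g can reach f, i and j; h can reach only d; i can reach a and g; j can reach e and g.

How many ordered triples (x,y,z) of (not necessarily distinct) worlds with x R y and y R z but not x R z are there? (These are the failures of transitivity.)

39

Enumerating: (a,e,a), (a,f,a), (a,i,a), (a,i,g), (b,e,a), (b,e,f), (b,i,a), (b,i,g), (c,a,e), (c,a,f), (c,a,i), (c,b,e), … and 27 more.
Total: 39.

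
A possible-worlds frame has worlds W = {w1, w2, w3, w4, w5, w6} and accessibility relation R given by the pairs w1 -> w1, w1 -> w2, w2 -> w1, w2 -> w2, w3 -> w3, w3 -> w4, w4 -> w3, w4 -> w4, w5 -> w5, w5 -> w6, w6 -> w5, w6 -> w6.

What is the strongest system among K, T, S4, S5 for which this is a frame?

S5

Reflexive (axiom T): yes — every world is R-related to itself.
Transitive (axiom 4): yes — every two-step R-path is closed by a direct edge.
Euclidean (axiom 5): yes — any two successors of a common world are R-related.
So F validates K, T, S4, S5. The strongest is S5.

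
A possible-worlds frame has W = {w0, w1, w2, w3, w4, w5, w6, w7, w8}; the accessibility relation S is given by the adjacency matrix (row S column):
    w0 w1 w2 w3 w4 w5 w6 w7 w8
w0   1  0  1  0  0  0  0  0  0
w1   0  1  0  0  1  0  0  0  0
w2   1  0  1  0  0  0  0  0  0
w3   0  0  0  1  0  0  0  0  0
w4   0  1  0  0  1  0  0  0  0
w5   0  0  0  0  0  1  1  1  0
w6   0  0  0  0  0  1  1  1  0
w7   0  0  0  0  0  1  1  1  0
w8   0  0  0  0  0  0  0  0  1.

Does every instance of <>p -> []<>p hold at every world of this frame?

Yes

By correspondence theory, 5 is valid on a frame iff S is Euclidean.
Euclidean: yes — any two successors of a common world are S-related.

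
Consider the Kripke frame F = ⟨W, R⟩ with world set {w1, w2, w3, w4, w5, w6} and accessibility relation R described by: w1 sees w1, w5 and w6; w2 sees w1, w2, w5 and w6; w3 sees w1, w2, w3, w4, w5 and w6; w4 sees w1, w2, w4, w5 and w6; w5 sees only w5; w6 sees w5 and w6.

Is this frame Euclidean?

Euclidean: no — w1 R w5 and w1 R w6, but not w5 R w6.

No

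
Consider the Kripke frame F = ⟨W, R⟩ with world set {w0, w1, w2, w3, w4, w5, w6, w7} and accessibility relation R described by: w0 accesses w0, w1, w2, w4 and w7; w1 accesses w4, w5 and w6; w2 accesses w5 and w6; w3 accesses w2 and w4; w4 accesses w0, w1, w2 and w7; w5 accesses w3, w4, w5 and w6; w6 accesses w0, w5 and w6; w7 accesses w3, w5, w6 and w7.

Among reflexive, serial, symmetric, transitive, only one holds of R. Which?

Reflexive: no — w1 is not related to itself.
Serial: yes — every world has a successor (e.g. w0 R w0).
Symmetric: no — w0 R w1 but not w1 R w0.
Transitive: no — w0 R w1 and w1 R w5, but not w0 R w5.
Only serial holds.

serial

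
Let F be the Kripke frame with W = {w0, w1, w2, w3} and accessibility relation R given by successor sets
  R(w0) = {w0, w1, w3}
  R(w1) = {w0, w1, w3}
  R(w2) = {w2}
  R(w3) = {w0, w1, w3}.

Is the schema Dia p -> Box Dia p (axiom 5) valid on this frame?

Yes

The schema 5 characterises exactly the Euclidean frames.
Euclidean: yes — any two successors of a common world are R-related.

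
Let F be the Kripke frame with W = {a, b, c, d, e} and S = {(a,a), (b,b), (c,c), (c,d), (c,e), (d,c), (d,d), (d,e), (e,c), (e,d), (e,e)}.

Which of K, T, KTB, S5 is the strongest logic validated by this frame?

Reflexive (axiom T): yes — every world is S-related to itself.
Symmetric (axiom B): yes — every pair in S has its reverse in S.
Euclidean (axiom 5): yes — any two successors of a common world are S-related.
So F validates K, T, KTB, S5. The strongest is S5.

S5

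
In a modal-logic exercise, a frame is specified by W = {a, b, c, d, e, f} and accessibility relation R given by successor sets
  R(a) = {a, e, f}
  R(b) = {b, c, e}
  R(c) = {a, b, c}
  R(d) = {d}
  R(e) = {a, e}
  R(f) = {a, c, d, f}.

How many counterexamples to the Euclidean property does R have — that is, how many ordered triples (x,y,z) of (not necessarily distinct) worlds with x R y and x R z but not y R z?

Enumerating: (a,e,f), (a,f,e), (b,c,e), (b,e,b), (b,e,c), (c,a,b), (c,a,c), (c,b,a), (f,a,c), (f,a,d), (f,c,d), (f,c,f), (f,d,a), (f,d,c), (f,d,f).

15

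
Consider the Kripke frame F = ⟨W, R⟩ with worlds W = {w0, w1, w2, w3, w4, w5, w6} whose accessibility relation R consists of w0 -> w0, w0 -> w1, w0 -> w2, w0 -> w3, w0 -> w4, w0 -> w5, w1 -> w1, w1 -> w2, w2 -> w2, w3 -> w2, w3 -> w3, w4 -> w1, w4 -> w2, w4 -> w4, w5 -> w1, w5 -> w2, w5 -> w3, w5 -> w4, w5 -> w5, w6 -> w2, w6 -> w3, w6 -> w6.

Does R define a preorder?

Reflexive: yes — every world is R-related to itself.
Transitive: yes — every two-step R-path is closed by a direct edge.
So R is a preorder.

Yes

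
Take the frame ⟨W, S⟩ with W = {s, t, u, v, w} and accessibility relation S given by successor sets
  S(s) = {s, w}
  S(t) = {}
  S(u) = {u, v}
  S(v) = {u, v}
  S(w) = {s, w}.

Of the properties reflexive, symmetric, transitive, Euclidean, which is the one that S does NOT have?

Reflexive: no — t is not related to itself.
Symmetric: yes — every pair in S has its reverse in S.
Transitive: yes — every two-step S-path is closed by a direct edge.
Euclidean: yes — any two successors of a common world are S-related.
Only reflexive fails.

reflexive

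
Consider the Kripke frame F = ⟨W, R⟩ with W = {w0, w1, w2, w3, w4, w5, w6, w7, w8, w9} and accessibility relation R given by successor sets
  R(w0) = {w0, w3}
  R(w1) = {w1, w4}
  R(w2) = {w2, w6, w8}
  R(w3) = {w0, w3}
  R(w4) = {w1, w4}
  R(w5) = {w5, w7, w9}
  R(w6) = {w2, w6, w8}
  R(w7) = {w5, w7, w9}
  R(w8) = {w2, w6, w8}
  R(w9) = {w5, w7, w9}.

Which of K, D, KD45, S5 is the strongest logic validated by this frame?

S5

Serial (axiom D): yes — every world has a successor (e.g. w0 R w0).
Euclidean (axiom 5): yes — any two successors of a common world are R-related.
Transitive (axiom 4): yes — every two-step R-path is closed by a direct edge.
Reflexive (axiom T): yes — every world is R-related to itself.
So F validates K, D, KD45, S5. The strongest is S5.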